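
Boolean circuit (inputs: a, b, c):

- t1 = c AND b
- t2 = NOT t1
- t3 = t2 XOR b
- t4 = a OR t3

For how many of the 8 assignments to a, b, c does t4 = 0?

t4 = a OR t3 must be 0, so both a = 0 and t3 = 0.
Satisfying assignments:
  a=0, b=1, c=0

1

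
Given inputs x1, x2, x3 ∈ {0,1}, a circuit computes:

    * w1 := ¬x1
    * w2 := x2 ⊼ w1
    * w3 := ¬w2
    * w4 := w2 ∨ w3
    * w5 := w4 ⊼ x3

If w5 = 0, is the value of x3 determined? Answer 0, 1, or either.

1

w5 = w4 ⊼ x3 must be 0, so both w4 = 1 and x3 = 1.
Every assignment with w5 = 0 has x3 = 1; there are 4 such assignment(s).
  x1=0, x2=0, x3=1
  x1=0, x2=1, x3=1
  x1=1, x2=0, x3=1
  x1=1, x2=1, x3=1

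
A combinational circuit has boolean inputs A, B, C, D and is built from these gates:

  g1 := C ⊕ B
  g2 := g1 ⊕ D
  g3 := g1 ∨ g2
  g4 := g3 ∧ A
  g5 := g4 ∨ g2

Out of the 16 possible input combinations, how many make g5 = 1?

10

g5 = g4 ∨ g2 must be 1, so at least one of g4, g2 is 1.
Enumerating the 16 input combinations, 10 give g5 = 1 and 6 give g5 = 0.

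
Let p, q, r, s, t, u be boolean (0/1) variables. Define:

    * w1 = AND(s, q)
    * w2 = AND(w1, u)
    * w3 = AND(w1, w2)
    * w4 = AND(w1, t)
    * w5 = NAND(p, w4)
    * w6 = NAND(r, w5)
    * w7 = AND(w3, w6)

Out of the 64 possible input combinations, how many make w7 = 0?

59

w7 = AND(w3, w6) must be 0, so at least one of w3, w6 is 0.
Enumerating the 64 input combinations, 59 give w7 = 0 and 5 give w7 = 1.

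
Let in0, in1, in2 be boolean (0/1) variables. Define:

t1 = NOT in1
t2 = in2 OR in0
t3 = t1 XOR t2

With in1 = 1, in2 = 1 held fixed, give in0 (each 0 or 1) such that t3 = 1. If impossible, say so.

in0=0

t3 = t1 XOR t2 must be 1, so t1 and t2 differ.
Check with in1 = 1, in2 = 1 and in0=0:
t1 = NOT in1 = NOT 1 = 0
t2 = in2 OR in0 = 1 OR 0 = 1
t3 = t1 XOR t2 = 0 XOR 1 = 1
So t3 = 1.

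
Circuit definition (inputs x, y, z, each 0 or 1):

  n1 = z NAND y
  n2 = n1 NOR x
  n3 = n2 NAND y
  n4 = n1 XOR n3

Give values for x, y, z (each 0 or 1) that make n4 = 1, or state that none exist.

x=1, y=1, z=1

n4 = n1 XOR n3 must be 1, so n1 and n3 differ.
Check with x=1, y=1, z=1:
n1 = z NAND y = 1 NAND 1 = 0
n2 = n1 NOR x = 0 NOR 1 = 0
n3 = n2 NAND y = 0 NAND 1 = 1
n4 = n1 XOR n3 = 0 XOR 1 = 1
So n4 = 1 as required.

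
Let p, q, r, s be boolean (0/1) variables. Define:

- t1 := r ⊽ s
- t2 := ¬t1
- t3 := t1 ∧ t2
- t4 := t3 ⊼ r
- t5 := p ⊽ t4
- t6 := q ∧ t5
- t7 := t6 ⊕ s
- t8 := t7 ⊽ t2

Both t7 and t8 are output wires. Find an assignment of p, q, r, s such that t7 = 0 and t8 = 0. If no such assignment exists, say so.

p=0 q=0 r=1 s=0

Check with p=0 q=0 r=1 s=0:
t1 = r ⊽ s = 1 ⊽ 0 = 0
t2 = ¬t1 = ¬0 = 1
t3 = t1 ∧ t2 = 0 ∧ 1 = 0
t4 = t3 ⊼ r = 0 ⊼ 1 = 1
t5 = p ⊽ t4 = 0 ⊽ 1 = 0
t6 = q ∧ t5 = 0 ∧ 0 = 0
t7 = t6 ⊕ s = 0 ⊕ 0 = 0
t8 = t7 ⊽ t2 = 0 ⊽ 1 = 0
So t7 = 0 and t8 = 0.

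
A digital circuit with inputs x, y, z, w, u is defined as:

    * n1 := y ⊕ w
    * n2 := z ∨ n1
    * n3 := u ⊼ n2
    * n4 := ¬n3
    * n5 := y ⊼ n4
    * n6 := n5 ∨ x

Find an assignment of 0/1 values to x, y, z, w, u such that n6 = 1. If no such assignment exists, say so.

x=0, y=0, z=1, w=1, u=0

n6 = n5 ∨ x must be 1, so at least one of n5, x is 1.
Check with x=0, y=0, z=1, w=1, u=0:
n1 = y ⊕ w = 0 ⊕ 1 = 1
n2 = z ∨ n1 = 1 ∨ 1 = 1
n3 = u ⊼ n2 = 0 ⊼ 1 = 1
n4 = ¬n3 = ¬1 = 0
n5 = y ⊼ n4 = 0 ⊼ 0 = 1
n6 = n5 ∨ x = 1 ∨ 0 = 1
So n6 = 1 as required.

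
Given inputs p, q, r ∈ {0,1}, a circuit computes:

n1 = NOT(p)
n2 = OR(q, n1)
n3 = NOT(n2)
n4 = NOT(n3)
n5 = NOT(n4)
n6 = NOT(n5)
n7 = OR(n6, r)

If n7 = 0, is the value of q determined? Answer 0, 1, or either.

0

n7 = OR(n6, r) must be 0, so both n6 = 0 and r = 0.
n6 = NOT(n5) must be 0, so n5 = 1.
n5 = NOT(n4) must be 1, so n4 = 0.
Every assignment with n7 = 0 has q = 0; there are 1 such assignment(s).
  p=1, q=0, r=0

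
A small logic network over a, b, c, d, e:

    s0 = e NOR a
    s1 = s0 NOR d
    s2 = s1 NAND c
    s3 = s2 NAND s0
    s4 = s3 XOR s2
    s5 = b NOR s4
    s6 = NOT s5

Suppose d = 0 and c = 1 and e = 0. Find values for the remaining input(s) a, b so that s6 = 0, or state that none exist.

no solution exists

With d = 0 and c = 1 and e = 0 fixed, none of the 4 settings of a, b give s6 = 0.
For example, with a=0, b=1:
s0 = e NOR a = 0 NOR 0 = 1
s1 = s0 NOR d = 1 NOR 0 = 0
s2 = s1 NAND c = 0 NAND 1 = 1
s3 = s2 NAND s0 = 1 NAND 1 = 0
s4 = s3 XOR s2 = 0 XOR 1 = 1
s5 = b NOR s4 = 1 NOR 1 = 0
s6 = NOT s5 = NOT 0 = 1
giving s6 = 1 ≠ 0.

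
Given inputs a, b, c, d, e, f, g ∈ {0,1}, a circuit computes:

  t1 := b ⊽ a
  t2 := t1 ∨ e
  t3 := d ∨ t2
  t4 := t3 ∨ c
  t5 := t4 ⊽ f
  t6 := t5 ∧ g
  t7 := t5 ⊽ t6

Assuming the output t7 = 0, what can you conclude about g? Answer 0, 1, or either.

Both values of g occur among assignments with t7 = 0:
  g=0: a=0, b=1, c=0, d=0, e=0, f=0, g=0
  g=1: a=0, b=1, c=0, d=0, e=0, f=0, g=1

either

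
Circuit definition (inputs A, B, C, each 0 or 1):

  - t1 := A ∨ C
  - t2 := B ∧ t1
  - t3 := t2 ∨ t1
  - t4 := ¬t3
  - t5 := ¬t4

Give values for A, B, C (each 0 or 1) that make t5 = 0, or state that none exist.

t5 = ¬t4 must be 0, so t4 = 1.
Check with A=0, B=1, C=0:
t1 = A ∨ C = 0 ∨ 0 = 0
t2 = B ∧ t1 = 1 ∧ 0 = 0
t3 = t2 ∨ t1 = 0 ∨ 0 = 0
t4 = ¬t3 = ¬0 = 1
t5 = ¬t4 = ¬1 = 0
So t5 = 0 as required.

A=0, B=1, C=0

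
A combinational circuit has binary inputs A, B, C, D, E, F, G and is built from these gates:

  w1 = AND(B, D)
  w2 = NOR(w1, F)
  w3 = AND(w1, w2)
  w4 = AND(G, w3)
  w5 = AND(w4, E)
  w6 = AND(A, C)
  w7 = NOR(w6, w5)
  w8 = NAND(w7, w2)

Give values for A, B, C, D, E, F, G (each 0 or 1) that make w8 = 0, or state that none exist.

w8 = NAND(w7, w2) must be 0, so both w7 = 1 and w2 = 1.
w7 = NOR(w6, w5) must be 1, so both w6 = 0 and w5 = 0.
w2 = NOR(w1, F) must be 1, so both w1 = 0 and F = 0.
Check with A=0, B=0, C=0, D=1, E=0, F=0, G=1:
w1 = AND(B, D) = AND(0, 1) = 0
w2 = NOR(w1, F) = NOR(0, 0) = 1
w3 = AND(w1, w2) = AND(0, 1) = 0
w4 = AND(G, w3) = AND(1, 0) = 0
w5 = AND(w4, E) = AND(0, 0) = 0
w6 = AND(A, C) = AND(0, 0) = 0
w7 = NOR(w6, w5) = NOR(0, 0) = 1
w8 = NAND(w7, w2) = NAND(1, 1) = 0
So w8 = 0 as required.

A=0, B=0, C=0, D=1, E=0, F=0, G=1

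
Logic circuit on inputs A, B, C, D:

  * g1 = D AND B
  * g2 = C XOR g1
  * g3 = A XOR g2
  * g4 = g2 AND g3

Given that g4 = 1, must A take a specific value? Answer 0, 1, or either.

g4 = g2 AND g3 must be 1, so both g2 = 1 and g3 = 1.
g2 = C XOR g1 must be 1, so C and g1 differ.
Every assignment with g4 = 1 has A = 0; there are 4 such assignment(s).
  A=0, B=0, C=1, D=0
  A=0, B=0, C=1, D=1
  A=0, B=1, C=0, D=1
  A=0, B=1, C=1, D=0

0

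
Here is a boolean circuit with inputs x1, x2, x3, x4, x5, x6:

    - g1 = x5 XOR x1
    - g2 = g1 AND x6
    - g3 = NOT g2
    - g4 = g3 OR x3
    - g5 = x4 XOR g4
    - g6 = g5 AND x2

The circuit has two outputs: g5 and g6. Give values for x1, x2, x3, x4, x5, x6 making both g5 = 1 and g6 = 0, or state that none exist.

Check with x1=0 x2=0 x3=1 x4=0 x5=0 x6=1:
g1 = x5 XOR x1 = 0 XOR 0 = 0
g2 = g1 AND x6 = 0 AND 1 = 0
g3 = NOT g2 = NOT 0 = 1
g4 = g3 OR x3 = 1 OR 1 = 1
g5 = x4 XOR g4 = 0 XOR 1 = 1
g6 = g5 AND x2 = 1 AND 0 = 0
So g5 = 1 and g6 = 0.

x1=0 x2=0 x3=1 x4=0 x5=0 x6=1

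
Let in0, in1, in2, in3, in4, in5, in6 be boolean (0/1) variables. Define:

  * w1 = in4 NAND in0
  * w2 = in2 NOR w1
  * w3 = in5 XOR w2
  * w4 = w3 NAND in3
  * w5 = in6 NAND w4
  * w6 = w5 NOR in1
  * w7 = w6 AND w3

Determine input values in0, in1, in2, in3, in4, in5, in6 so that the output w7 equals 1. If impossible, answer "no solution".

in0=0, in1=0, in2=1, in3=0, in4=0, in5=1, in6=1

Check with in0=0, in1=0, in2=1, in3=0, in4=0, in5=1, in6=1:
w1 = in4 NAND in0 = 0 NAND 0 = 1
w2 = in2 NOR w1 = 1 NOR 1 = 0
w3 = in5 XOR w2 = 1 XOR 0 = 1
w4 = w3 NAND in3 = 1 NAND 0 = 1
w5 = in6 NAND w4 = 1 NAND 1 = 0
w6 = w5 NOR in1 = 0 NOR 0 = 1
w7 = w6 AND w3 = 1 AND 1 = 1
So w7 = 1 as required.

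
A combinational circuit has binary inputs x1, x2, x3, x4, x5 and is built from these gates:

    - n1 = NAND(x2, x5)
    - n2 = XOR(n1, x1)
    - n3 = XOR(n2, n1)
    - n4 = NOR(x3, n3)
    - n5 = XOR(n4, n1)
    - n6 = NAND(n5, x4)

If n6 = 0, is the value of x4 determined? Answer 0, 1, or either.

1

n6 = NAND(n5, x4) must be 0, so both n5 = 1 and x4 = 1.
n5 = XOR(n4, n1) must be 1, so n4 and n1 differ.
Every assignment with n6 = 0 has x4 = 1; there are 10 such assignment(s).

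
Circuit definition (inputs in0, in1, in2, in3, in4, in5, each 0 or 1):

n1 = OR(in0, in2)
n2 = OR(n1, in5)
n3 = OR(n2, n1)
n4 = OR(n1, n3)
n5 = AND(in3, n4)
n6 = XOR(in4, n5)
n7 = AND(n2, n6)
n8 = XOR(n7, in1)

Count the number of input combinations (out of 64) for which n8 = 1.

n8 = XOR(n7, in1) must be 1, so n7 and in1 differ.
Enumerating the 64 input combinations, 32 give n8 = 1 and 32 give n8 = 0.

32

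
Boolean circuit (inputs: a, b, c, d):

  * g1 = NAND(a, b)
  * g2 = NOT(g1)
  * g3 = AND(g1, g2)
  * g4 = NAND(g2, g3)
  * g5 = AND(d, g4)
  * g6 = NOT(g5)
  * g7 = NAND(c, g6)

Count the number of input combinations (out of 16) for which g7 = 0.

g7 = NAND(c, g6) must be 0, so both c = 1 and g6 = 1.
g6 = NOT(g5) must be 1, so g5 = 0.
g5 = AND(d, g4) must be 0, so at least one of d, g4 is 0.
Enumerating the 16 input combinations, 4 give g7 = 0 and 12 give g7 = 1.

4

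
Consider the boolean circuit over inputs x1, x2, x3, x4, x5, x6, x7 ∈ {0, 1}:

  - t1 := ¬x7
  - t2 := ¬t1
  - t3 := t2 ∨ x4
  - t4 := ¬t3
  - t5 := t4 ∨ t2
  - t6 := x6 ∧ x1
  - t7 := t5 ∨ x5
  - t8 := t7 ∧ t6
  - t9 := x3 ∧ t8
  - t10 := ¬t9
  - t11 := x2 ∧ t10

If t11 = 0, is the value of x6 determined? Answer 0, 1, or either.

either

Both values of x6 occur among assignments with t11 = 0:
  x6=0: x1=0, x2=0, x3=0, x4=0, x5=0, x6=0, x7=0
  x6=1: x1=0, x2=0, x3=0, x4=0, x5=0, x6=1, x7=0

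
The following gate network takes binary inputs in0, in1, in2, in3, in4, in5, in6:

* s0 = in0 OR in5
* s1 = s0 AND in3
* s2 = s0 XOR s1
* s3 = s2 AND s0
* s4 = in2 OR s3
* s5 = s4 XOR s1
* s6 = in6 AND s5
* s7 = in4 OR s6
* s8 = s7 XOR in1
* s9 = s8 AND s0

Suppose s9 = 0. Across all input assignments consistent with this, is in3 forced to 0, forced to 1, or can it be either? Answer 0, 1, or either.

either

Both values of in3 occur among assignments with s9 = 0:
  in3=0: in0=0, in1=0, in2=0, in3=0, in4=0, in5=0, in6=0
  in3=1: in0=0, in1=0, in2=0, in3=1, in4=0, in5=0, in6=0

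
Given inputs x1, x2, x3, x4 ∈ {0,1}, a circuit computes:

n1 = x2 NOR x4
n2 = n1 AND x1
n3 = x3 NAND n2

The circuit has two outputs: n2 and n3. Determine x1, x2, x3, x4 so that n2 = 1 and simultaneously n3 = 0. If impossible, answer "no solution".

Check with x1=1, x2=0, x3=1, x4=0:
n1 = x2 NOR x4 = 0 NOR 0 = 1
n2 = n1 AND x1 = 1 AND 1 = 1
n3 = x3 NAND n2 = 1 NAND 1 = 0
So n2 = 1 and n3 = 0.

x1=1, x2=0, x3=1, x4=0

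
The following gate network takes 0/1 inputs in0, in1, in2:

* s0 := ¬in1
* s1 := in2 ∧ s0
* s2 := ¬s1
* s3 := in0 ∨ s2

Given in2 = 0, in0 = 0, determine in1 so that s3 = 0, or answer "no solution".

With in2 = 0, in0 = 0 fixed, none of the 2 settings of in1 give s3 = 0.
For example, with in1=0:
s0 = ¬in1 = ¬0 = 1
s1 = in2 ∧ s0 = 0 ∧ 1 = 0
s2 = ¬s1 = ¬0 = 1
s3 = in0 ∨ s2 = 0 ∨ 1 = 1
giving s3 = 1 ≠ 0.

no solution exists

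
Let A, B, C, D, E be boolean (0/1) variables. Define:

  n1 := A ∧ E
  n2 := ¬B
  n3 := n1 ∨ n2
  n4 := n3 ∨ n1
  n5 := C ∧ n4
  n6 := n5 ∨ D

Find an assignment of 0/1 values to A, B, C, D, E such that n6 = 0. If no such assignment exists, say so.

n6 = n5 ∨ D must be 0, so both n5 = 0 and D = 0.
Check with A=0, B=1, C=1, D=0, E=1:
n1 = A ∧ E = 0 ∧ 1 = 0
n2 = ¬B = ¬1 = 0
n3 = n1 ∨ n2 = 0 ∨ 0 = 0
n4 = n3 ∨ n1 = 0 ∨ 0 = 0
n5 = C ∧ n4 = 1 ∧ 0 = 0
n6 = n5 ∨ D = 0 ∨ 0 = 0
So n6 = 0 as required.

A=0, B=1, C=1, D=0, E=1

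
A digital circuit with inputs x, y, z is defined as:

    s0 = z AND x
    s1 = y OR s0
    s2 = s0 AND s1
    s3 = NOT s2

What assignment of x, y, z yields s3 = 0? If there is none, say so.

s3 = NOT s2 must be 0, so s2 = 1.
s2 = s0 AND s1 must be 1, so both s0 = 1 and s1 = 1.
Check with x=1, y=0, z=1:
s0 = z AND x = 1 AND 1 = 1
s1 = y OR s0 = 0 OR 1 = 1
s2 = s0 AND s1 = 1 AND 1 = 1
s3 = NOT s2 = NOT 1 = 0
So s3 = 0 as required.

x=1, y=0, z=1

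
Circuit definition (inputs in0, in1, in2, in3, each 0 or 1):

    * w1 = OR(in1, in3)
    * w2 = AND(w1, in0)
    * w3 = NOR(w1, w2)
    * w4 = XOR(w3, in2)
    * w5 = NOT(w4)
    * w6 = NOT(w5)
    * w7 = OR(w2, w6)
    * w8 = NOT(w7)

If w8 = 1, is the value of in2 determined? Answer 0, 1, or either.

Both values of in2 occur among assignments with w8 = 1:
  in2=0: in0=0, in1=0, in2=0, in3=1
  in2=1: in0=0, in1=0, in2=1, in3=0

either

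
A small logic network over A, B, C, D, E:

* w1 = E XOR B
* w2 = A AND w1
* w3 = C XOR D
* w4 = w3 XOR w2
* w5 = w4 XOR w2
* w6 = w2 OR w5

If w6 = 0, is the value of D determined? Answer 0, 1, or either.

either

Both values of D occur among assignments with w6 = 0:
  D=0: A=0, B=0, C=0, D=0, E=0
  D=1: A=0, B=0, C=1, D=1, E=0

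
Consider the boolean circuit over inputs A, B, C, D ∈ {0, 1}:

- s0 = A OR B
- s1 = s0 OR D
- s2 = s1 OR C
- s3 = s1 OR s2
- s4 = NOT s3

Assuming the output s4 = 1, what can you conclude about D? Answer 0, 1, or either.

s4 = NOT s3 must be 1, so s3 = 0.
Every assignment with s4 = 1 has D = 0; there are 1 such assignment(s).
  A=0, B=0, C=0, D=0

0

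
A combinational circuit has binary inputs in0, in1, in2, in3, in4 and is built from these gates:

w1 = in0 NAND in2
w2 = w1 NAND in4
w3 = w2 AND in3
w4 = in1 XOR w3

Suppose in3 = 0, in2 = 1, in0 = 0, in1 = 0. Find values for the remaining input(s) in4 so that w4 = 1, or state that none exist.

no solution exists

With in3 = 0, in2 = 1, in0 = 0, in1 = 0 fixed, none of the 2 settings of in4 give w4 = 1.
For example, with in4=1:
w1 = in0 NAND in2 = 0 NAND 1 = 1
w2 = w1 NAND in4 = 1 NAND 1 = 0
w3 = w2 AND in3 = 0 AND 0 = 0
w4 = in1 XOR w3 = 0 XOR 0 = 0
giving w4 = 0 ≠ 1.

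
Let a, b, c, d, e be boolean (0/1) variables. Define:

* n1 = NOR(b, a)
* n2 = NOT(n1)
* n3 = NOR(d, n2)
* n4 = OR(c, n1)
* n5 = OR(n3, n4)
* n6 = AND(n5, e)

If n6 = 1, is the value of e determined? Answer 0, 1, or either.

n6 = AND(n5, e) must be 1, so both n5 = 1 and e = 1.
n5 = OR(n3, n4) must be 1, so at least one of n3, n4 is 1.
Every assignment with n6 = 1 has e = 1; there are 10 such assignment(s).

1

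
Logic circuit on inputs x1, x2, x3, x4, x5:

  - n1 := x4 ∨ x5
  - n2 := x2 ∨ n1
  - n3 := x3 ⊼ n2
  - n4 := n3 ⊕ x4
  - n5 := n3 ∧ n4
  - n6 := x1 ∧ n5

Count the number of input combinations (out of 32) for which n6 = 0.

n6 = x1 ∧ n5 must be 0, so at least one of x1, n5 is 0.
Enumerating the 32 input combinations, 27 give n6 = 0 and 5 give n6 = 1.

27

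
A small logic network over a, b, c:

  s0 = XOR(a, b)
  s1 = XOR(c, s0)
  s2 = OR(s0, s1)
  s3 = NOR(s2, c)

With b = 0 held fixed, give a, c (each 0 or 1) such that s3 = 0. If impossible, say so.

s3 = NOR(s2, c) must be 0, so at least one of s2, c is 1.
Check with b = 0 and a=1, c=0:
s0 = XOR(a, b) = XOR(1, 0) = 1
s1 = XOR(c, s0) = XOR(0, 1) = 1
s2 = OR(s0, s1) = OR(1, 1) = 1
s3 = NOR(s2, c) = NOR(1, 0) = 0
So s3 = 0.

a=1, c=0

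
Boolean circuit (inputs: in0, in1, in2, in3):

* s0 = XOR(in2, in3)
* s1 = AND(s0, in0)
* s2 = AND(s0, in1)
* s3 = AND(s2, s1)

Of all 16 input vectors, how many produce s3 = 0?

s3 = AND(s2, s1) must be 0, so at least one of s2, s1 is 0.
Enumerating the 16 input combinations, 14 give s3 = 0 and 2 give s3 = 1.

14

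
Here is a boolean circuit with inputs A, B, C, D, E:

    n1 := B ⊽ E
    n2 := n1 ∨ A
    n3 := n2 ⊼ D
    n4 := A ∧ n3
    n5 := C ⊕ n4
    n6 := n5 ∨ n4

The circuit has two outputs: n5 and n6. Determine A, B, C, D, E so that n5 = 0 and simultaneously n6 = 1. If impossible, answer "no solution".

A=1, B=0, C=1, D=0, E=1

Check with A=1, B=0, C=1, D=0, E=1:
n1 = B ⊽ E = 0 ⊽ 1 = 0
n2 = n1 ∨ A = 0 ∨ 1 = 1
n3 = n2 ⊼ D = 1 ⊼ 0 = 1
n4 = A ∧ n3 = 1 ∧ 1 = 1
n5 = C ⊕ n4 = 1 ⊕ 1 = 0
n6 = n5 ∨ n4 = 0 ∨ 1 = 1
So n5 = 0 and n6 = 1.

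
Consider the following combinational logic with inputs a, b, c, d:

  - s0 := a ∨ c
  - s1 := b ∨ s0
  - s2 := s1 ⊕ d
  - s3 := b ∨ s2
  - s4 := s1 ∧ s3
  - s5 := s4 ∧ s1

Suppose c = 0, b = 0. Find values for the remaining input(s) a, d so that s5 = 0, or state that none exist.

a=0, d=0

s5 = s4 ∧ s1 must be 0, so at least one of s4, s1 is 0.
Check with c = 0, b = 0 and a=0, d=0:
s0 = a ∨ c = 0 ∨ 0 = 0
s1 = b ∨ s0 = 0 ∨ 0 = 0
s2 = s1 ⊕ d = 0 ⊕ 0 = 0
s3 = b ∨ s2 = 0 ∨ 0 = 0
s4 = s1 ∧ s3 = 0 ∧ 0 = 0
s5 = s4 ∧ s1 = 0 ∧ 0 = 0
So s5 = 0.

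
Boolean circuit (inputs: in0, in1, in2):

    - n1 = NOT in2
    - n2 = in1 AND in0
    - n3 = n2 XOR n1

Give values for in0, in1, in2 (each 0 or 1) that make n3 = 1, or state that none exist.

in0=0 in1=1 in2=0

n3 = n2 XOR n1 must be 1, so n2 and n1 differ.
Check with in0=0 in1=1 in2=0:
n1 = NOT in2 = NOT 0 = 1
n2 = in1 AND in0 = 1 AND 0 = 0
n3 = n2 XOR n1 = 0 XOR 1 = 1
So n3 = 1 as required.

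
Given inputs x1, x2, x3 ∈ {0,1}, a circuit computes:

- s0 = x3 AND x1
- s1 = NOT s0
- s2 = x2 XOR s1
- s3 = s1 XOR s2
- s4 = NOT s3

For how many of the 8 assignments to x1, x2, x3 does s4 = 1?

4

s4 = NOT s3 must be 1, so s3 = 0.
Enumerating the 8 input combinations, 4 give s4 = 1 and 4 give s4 = 0.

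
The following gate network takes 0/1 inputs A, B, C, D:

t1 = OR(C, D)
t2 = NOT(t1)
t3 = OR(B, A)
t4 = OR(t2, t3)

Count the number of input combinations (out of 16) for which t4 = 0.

3

t4 = OR(t2, t3) must be 0, so both t2 = 0 and t3 = 0.
t2 = NOT(t1) must be 0, so t1 = 1.
t3 = OR(B, A) must be 0, so both B = 0 and A = 0.
Enumerating the 16 input combinations, 3 give t4 = 0 and 13 give t4 = 1.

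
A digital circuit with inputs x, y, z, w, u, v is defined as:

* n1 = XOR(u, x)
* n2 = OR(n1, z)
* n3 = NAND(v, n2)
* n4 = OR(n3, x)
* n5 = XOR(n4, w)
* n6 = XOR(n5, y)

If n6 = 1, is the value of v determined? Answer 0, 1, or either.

either

Both values of v occur among assignments with n6 = 1:
  v=0: x=0, y=0, z=0, w=0, u=0, v=0
  v=1: x=0, y=0, z=0, w=0, u=0, v=1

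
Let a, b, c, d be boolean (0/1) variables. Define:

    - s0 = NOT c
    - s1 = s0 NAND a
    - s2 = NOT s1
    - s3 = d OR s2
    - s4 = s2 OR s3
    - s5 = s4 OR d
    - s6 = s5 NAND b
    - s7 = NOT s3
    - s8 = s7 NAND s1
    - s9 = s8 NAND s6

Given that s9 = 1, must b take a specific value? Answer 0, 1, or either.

Both values of b occur among assignments with s9 = 1:
  b=0: a=0, b=0, c=0, d=0
  b=1: a=0, b=1, c=0, d=0

either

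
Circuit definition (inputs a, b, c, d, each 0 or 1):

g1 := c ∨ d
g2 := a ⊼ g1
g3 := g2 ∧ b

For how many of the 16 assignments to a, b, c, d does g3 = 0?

g3 = g2 ∧ b must be 0, so at least one of g2, b is 0.
Enumerating the 16 input combinations, 11 give g3 = 0 and 5 give g3 = 1.

11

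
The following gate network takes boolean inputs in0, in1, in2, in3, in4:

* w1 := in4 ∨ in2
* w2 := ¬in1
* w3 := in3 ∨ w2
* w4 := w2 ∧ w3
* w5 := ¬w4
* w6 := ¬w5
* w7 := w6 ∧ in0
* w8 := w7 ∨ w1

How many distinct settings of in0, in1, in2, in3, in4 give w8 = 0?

6

w8 = w7 ∨ w1 must be 0, so both w7 = 0 and w1 = 0.
w7 = w6 ∧ in0 must be 0, so at least one of w6, in0 is 0.
Satisfying assignments:
  in0=0, in1=0, in2=0, in3=0, in4=0
  in0=0, in1=0, in2=0, in3=1, in4=0
  in0=0, in1=1, in2=0, in3=0, in4=0
  in0=0, in1=1, in2=0, in3=1, in4=0
  in0=1, in1=1, in2=0, in3=0, in4=0
  in0=1, in1=1, in2=0, in3=1, in4=0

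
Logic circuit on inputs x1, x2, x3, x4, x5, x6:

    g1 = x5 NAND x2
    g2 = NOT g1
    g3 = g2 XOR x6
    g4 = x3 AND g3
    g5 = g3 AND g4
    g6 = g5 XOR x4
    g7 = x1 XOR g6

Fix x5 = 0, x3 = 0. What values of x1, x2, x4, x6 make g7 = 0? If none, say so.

x1=1 x2=0 x4=1 x6=1

g7 = x1 XOR g6 must be 0, so x1 and g6 are equal.
Check with x5 = 0, x3 = 0 and x1=1, x2=0, x4=1, x6=1:
g1 = x5 NAND x2 = 0 NAND 0 = 1
g2 = NOT g1 = NOT 1 = 0
g3 = g2 XOR x6 = 0 XOR 1 = 1
g4 = x3 AND g3 = 0 AND 1 = 0
g5 = g3 AND g4 = 1 AND 0 = 0
g6 = g5 XOR x4 = 0 XOR 1 = 1
g7 = x1 XOR g6 = 1 XOR 1 = 0
So g7 = 0.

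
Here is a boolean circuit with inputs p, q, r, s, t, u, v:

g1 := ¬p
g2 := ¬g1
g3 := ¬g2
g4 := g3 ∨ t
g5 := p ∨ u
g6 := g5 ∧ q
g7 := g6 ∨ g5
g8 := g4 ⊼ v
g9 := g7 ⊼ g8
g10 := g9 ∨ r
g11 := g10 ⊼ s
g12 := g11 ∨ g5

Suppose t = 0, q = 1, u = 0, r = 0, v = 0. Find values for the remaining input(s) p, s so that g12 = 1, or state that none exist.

g12 = g11 ∨ g5 must be 1, so at least one of g11, g5 is 1.
Check with t = 0, q = 1, u = 0, r = 0, v = 0 and p=1, s=0:
g1 = ¬p = ¬1 = 0
g2 = ¬g1 = ¬0 = 1
g3 = ¬g2 = ¬1 = 0
g4 = g3 ∨ t = 0 ∨ 0 = 0
g5 = p ∨ u = 1 ∨ 0 = 1
g6 = g5 ∧ q = 1 ∧ 1 = 1
g7 = g6 ∨ g5 = 1 ∨ 1 = 1
g8 = g4 ⊼ v = 0 ⊼ 0 = 1
g9 = g7 ⊼ g8 = 1 ⊼ 1 = 0
g10 = g9 ∨ r = 0 ∨ 0 = 0
g11 = g10 ⊼ s = 0 ⊼ 0 = 1
g12 = g11 ∨ g5 = 1 ∨ 1 = 1
So g12 = 1.

p=1, s=0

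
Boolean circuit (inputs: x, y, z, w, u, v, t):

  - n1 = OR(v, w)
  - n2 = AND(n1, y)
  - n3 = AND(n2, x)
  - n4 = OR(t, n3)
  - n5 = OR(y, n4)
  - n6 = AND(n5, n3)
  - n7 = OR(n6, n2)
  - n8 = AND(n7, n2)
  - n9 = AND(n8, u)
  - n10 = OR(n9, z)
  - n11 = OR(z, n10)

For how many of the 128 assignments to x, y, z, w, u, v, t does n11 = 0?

n11 = OR(z, n10) must be 0, so both z = 0 and n10 = 0.
n10 = OR(n9, z) must be 0, so both n9 = 0 and z = 0.
Enumerating the 128 input combinations, 52 give n11 = 0 and 76 give n11 = 1.

52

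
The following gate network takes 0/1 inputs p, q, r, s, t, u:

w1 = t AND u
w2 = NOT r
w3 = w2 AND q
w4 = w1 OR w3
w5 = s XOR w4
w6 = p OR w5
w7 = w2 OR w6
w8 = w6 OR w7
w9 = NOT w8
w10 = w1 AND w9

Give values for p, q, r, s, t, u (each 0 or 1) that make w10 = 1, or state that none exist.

p=0, q=0, r=1, s=1, t=1, u=1

Check with p=0, q=0, r=1, s=1, t=1, u=1:
w1 = t AND u = 1 AND 1 = 1
w2 = NOT r = NOT 1 = 0
w3 = w2 AND q = 0 AND 0 = 0
w4 = w1 OR w3 = 1 OR 0 = 1
w5 = s XOR w4 = 1 XOR 1 = 0
w6 = p OR w5 = 0 OR 0 = 0
w7 = w2 OR w6 = 0 OR 0 = 0
w8 = w6 OR w7 = 0 OR 0 = 0
w9 = NOT w8 = NOT 0 = 1
w10 = w1 AND w9 = 1 AND 1 = 1
So w10 = 1 as required.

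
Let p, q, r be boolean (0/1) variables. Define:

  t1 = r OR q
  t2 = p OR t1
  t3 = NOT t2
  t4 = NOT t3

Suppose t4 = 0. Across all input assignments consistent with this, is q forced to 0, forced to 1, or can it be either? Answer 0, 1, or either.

t4 = NOT t3 must be 0, so t3 = 1.
Every assignment with t4 = 0 has q = 0; there are 1 such assignment(s).
  p=0, q=0, r=0

0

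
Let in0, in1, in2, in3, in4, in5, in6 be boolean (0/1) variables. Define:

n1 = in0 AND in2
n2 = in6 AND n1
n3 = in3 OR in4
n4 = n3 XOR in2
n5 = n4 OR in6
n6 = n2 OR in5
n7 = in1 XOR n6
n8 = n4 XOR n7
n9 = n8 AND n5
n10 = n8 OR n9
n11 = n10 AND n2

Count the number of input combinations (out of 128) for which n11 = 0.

120

n11 = n10 AND n2 must be 0, so at least one of n10, n2 is 0.
Enumerating the 128 input combinations, 120 give n11 = 0 and 8 give n11 = 1.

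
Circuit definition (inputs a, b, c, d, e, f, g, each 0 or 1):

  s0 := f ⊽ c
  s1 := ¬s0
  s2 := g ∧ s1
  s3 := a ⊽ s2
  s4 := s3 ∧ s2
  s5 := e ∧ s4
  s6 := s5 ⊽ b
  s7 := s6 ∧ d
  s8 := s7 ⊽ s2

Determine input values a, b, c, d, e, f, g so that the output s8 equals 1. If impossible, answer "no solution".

a=0, b=0, c=1, d=0, e=1, f=1, g=0

s8 = s7 ⊽ s2 must be 1, so both s7 = 0 and s2 = 0.
Check with a=0, b=0, c=1, d=0, e=1, f=1, g=0:
s0 = f ⊽ c = 1 ⊽ 1 = 0
s1 = ¬s0 = ¬0 = 1
s2 = g ∧ s1 = 0 ∧ 1 = 0
s3 = a ⊽ s2 = 0 ⊽ 0 = 1
s4 = s3 ∧ s2 = 1 ∧ 0 = 0
s5 = e ∧ s4 = 1 ∧ 0 = 0
s6 = s5 ⊽ b = 0 ⊽ 0 = 1
s7 = s6 ∧ d = 1 ∧ 0 = 0
s8 = s7 ⊽ s2 = 0 ⊽ 0 = 1
So s8 = 1 as required.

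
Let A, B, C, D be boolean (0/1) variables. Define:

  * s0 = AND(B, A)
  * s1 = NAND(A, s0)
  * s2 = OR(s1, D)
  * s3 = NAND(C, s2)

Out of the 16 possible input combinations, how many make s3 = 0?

s3 = NAND(C, s2) must be 0, so both C = 1 and s2 = 1.
s2 = OR(s1, D) must be 1, so at least one of s1, D is 1.
Enumerating the 16 input combinations, 7 give s3 = 0 and 9 give s3 = 1.

7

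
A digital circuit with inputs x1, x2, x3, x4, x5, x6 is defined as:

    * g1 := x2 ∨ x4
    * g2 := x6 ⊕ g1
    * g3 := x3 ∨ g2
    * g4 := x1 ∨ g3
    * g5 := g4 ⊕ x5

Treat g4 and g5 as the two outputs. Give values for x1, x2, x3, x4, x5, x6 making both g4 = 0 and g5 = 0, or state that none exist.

Check with x1=0, x2=0, x3=0, x4=1, x5=0, x6=1:
g1 = x2 ∨ x4 = 0 ∨ 1 = 1
g2 = x6 ⊕ g1 = 1 ⊕ 1 = 0
g3 = x3 ∨ g2 = 0 ∨ 0 = 0
g4 = x1 ∨ g3 = 0 ∨ 0 = 0
g5 = g4 ⊕ x5 = 0 ⊕ 0 = 0
So g4 = 0 and g5 = 0.

x1=0, x2=0, x3=0, x4=1, x5=0, x6=1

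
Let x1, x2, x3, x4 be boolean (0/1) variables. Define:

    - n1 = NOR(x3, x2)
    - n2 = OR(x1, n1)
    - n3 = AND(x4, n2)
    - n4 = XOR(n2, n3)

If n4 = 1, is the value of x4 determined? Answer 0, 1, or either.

n4 = XOR(n2, n3) must be 1, so n2 and n3 differ.
Every assignment with n4 = 1 has x4 = 0; there are 5 such assignment(s).

0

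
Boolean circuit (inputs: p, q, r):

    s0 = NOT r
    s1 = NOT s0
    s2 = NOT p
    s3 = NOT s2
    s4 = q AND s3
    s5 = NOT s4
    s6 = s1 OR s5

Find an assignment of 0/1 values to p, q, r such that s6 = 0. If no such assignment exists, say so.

s6 = s1 OR s5 must be 0, so both s1 = 0 and s5 = 0.
s1 = NOT s0 must be 0, so s0 = 1.
s5 = NOT s4 must be 0, so s4 = 1.
Check with p=1 q=1 r=0:
s0 = NOT r = NOT 0 = 1
s1 = NOT s0 = NOT 1 = 0
s2 = NOT p = NOT 1 = 0
s3 = NOT s2 = NOT 0 = 1
s4 = q AND s3 = 1 AND 1 = 1
s5 = NOT s4 = NOT 1 = 0
s6 = s1 OR s5 = 0 OR 0 = 0
So s6 = 0 as required.

p=1 q=1 r=0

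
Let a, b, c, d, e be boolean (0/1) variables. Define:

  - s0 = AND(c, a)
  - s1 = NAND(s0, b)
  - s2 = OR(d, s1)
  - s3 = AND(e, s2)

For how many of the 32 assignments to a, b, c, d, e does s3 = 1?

s3 = AND(e, s2) must be 1, so both e = 1 and s2 = 1.
s2 = OR(d, s1) must be 1, so at least one of d, s1 is 1.
Enumerating the 32 input combinations, 15 give s3 = 1 and 17 give s3 = 0.

15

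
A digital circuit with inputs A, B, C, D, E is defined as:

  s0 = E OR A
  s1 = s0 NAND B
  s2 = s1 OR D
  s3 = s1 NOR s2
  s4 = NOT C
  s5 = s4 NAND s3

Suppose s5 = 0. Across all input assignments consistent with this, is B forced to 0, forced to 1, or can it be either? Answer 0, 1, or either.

1

s5 = s4 NAND s3 must be 0, so both s4 = 1 and s3 = 1.
s4 = NOT C must be 1, so C = 0.
Every assignment with s5 = 0 has B = 1; there are 3 such assignment(s).
  A=0, B=1, C=0, D=0, E=1
  A=1, B=1, C=0, D=0, E=0
  A=1, B=1, C=0, D=0, E=1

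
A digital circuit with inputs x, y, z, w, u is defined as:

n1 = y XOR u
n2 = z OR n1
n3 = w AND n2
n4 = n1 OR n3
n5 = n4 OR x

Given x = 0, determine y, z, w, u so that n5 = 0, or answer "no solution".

y=0 z=0 w=1 u=0

n5 = n4 OR x must be 0, so both n4 = 0 and x = 0.
Check with x = 0 and y=0, z=0, w=1, u=0:
n1 = y XOR u = 0 XOR 0 = 0
n2 = z OR n1 = 0 OR 0 = 0
n3 = w AND n2 = 1 AND 0 = 0
n4 = n1 OR n3 = 0 OR 0 = 0
n5 = n4 OR x = 0 OR 0 = 0
So n5 = 0.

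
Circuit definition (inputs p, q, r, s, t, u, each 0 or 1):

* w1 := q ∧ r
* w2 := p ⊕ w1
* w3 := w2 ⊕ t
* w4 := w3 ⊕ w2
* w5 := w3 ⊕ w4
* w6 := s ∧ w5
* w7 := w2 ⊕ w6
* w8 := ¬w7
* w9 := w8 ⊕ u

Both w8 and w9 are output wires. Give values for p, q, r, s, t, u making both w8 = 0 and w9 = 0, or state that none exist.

Check with p=1 q=0 r=0 s=0 t=1 u=0:
w1 = q ∧ r = 0 ∧ 0 = 0
w2 = p ⊕ w1 = 1 ⊕ 0 = 1
w3 = w2 ⊕ t = 1 ⊕ 1 = 0
w4 = w3 ⊕ w2 = 0 ⊕ 1 = 1
w5 = w3 ⊕ w4 = 0 ⊕ 1 = 1
w6 = s ∧ w5 = 0 ∧ 1 = 0
w7 = w2 ⊕ w6 = 1 ⊕ 0 = 1
w8 = ¬w7 = ¬1 = 0
w9 = w8 ⊕ u = 0 ⊕ 0 = 0
So w8 = 0 and w9 = 0.

p=1 q=0 r=0 s=0 t=1 u=0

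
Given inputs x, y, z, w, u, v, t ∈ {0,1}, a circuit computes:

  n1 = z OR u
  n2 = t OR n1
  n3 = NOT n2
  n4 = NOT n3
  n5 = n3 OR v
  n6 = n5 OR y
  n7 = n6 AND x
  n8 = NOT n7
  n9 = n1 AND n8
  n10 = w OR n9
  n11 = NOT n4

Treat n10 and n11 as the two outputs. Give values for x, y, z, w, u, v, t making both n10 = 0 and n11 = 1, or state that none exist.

Check with x=1 y=0 z=0 w=0 u=0 v=0 t=0:
n1 = z OR u = 0 OR 0 = 0
n2 = t OR n1 = 0 OR 0 = 0
n3 = NOT n2 = NOT 0 = 1
n4 = NOT n3 = NOT 1 = 0
n5 = n3 OR v = 1 OR 0 = 1
n6 = n5 OR y = 1 OR 0 = 1
n7 = n6 AND x = 1 AND 1 = 1
n8 = NOT n7 = NOT 1 = 0
n9 = n1 AND n8 = 0 AND 0 = 0
n10 = w OR n9 = 0 OR 0 = 0
n11 = NOT n4 = NOT 0 = 1
So n10 = 0 and n11 = 1.

x=1 y=0 z=0 w=0 u=0 v=0 t=0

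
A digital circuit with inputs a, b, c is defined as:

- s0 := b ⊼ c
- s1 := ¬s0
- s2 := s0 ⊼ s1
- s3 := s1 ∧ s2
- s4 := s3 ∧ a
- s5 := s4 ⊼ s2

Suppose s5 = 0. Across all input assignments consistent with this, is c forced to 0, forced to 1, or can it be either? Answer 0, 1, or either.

s5 = s4 ⊼ s2 must be 0, so both s4 = 1 and s2 = 1.
s4 = s3 ∧ a must be 1, so both s3 = 1 and a = 1.
Every assignment with s5 = 0 has c = 1; there are 1 such assignment(s).
  a=1, b=1, c=1

1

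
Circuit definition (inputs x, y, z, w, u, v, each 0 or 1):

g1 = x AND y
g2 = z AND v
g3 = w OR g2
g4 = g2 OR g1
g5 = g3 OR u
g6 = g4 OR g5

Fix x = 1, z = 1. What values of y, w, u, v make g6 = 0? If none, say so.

y=0, w=0, u=0, v=0

g6 = g4 OR g5 must be 0, so both g4 = 0 and g5 = 0.
g4 = g2 OR g1 must be 0, so both g2 = 0 and g1 = 0.
Check with x = 1, z = 1 and y=0, w=0, u=0, v=0:
g1 = x AND y = 1 AND 0 = 0
g2 = z AND v = 1 AND 0 = 0
g3 = w OR g2 = 0 OR 0 = 0
g4 = g2 OR g1 = 0 OR 0 = 0
g5 = g3 OR u = 0 OR 0 = 0
g6 = g4 OR g5 = 0 OR 0 = 0
So g6 = 0.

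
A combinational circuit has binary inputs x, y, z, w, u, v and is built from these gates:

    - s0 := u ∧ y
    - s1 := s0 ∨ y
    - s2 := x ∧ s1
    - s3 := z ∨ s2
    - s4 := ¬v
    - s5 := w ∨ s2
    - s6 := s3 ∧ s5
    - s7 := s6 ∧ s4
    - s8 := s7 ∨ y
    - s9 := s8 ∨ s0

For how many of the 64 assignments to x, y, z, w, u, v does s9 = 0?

s9 = s8 ∨ s0 must be 0, so both s8 = 0 and s0 = 0.
s8 = s7 ∨ y must be 0, so both s7 = 0 and y = 0.
s0 = u ∧ y must be 0, so at least one of u, y is 0.
Enumerating the 64 input combinations, 28 give s9 = 0 and 36 give s9 = 1.

28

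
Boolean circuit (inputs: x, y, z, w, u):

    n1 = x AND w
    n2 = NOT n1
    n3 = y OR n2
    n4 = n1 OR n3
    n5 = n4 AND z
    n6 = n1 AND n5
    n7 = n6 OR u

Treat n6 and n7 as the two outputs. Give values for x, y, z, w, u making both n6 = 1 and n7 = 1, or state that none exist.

Check with x=1, y=0, z=1, w=1, u=0:
n1 = x AND w = 1 AND 1 = 1
n2 = NOT n1 = NOT 1 = 0
n3 = y OR n2 = 0 OR 0 = 0
n4 = n1 OR n3 = 1 OR 0 = 1
n5 = n4 AND z = 1 AND 1 = 1
n6 = n1 AND n5 = 1 AND 1 = 1
n7 = n6 OR u = 1 OR 0 = 1
So n6 = 1 and n7 = 1.

x=1, y=0, z=1, w=1, u=0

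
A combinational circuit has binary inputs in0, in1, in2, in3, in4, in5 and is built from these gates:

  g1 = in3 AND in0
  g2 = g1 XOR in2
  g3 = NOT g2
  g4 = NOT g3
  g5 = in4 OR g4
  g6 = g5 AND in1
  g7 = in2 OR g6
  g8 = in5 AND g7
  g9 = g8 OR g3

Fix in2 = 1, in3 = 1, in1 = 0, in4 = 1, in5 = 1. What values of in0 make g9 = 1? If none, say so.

in0=0

g9 = g8 OR g3 must be 1, so at least one of g8, g3 is 1.
Check with in2 = 1, in3 = 1, in1 = 0, in4 = 1, in5 = 1 and in0=0:
g1 = in3 AND in0 = 1 AND 0 = 0
g2 = g1 XOR in2 = 0 XOR 1 = 1
g3 = NOT g2 = NOT 1 = 0
g4 = NOT g3 = NOT 0 = 1
g5 = in4 OR g4 = 1 OR 1 = 1
g6 = g5 AND in1 = 1 AND 0 = 0
g7 = in2 OR g6 = 1 OR 0 = 1
g8 = in5 AND g7 = 1 AND 1 = 1
g9 = g8 OR g3 = 1 OR 0 = 1
So g9 = 1.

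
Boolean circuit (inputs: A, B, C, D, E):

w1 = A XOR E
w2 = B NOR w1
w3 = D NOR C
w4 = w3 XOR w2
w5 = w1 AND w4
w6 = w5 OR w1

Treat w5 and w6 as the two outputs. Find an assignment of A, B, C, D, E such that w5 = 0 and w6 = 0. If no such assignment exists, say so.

A=1, B=0, C=0, D=0, E=1

Check with A=1, B=0, C=0, D=0, E=1:
w1 = A XOR E = 1 XOR 1 = 0
w2 = B NOR w1 = 0 NOR 0 = 1
w3 = D NOR C = 0 NOR 0 = 1
w4 = w3 XOR w2 = 1 XOR 1 = 0
w5 = w1 AND w4 = 0 AND 0 = 0
w6 = w5 OR w1 = 0 OR 0 = 0
So w5 = 0 and w6 = 0.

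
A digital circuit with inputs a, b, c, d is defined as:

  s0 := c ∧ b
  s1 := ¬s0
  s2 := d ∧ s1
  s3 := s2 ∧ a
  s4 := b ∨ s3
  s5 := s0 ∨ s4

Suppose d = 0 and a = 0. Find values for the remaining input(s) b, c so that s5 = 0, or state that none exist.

s5 = s0 ∨ s4 must be 0, so both s0 = 0 and s4 = 0.
Check with d = 0 and a = 0 and b=0, c=1:
s0 = c ∧ b = 1 ∧ 0 = 0
s1 = ¬s0 = ¬0 = 1
s2 = d ∧ s1 = 0 ∧ 1 = 0
s3 = s2 ∧ a = 0 ∧ 0 = 0
s4 = b ∨ s3 = 0 ∨ 0 = 0
s5 = s0 ∨ s4 = 0 ∨ 0 = 0
So s5 = 0.

b=0, c=1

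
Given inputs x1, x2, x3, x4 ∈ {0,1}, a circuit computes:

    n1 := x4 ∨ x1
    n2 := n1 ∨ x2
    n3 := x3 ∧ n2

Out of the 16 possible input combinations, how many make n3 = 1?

7

n3 = x3 ∧ n2 must be 1, so both x3 = 1 and n2 = 1.
n2 = n1 ∨ x2 must be 1, so at least one of n1, x2 is 1.
Enumerating the 16 input combinations, 7 give n3 = 1 and 9 give n3 = 0.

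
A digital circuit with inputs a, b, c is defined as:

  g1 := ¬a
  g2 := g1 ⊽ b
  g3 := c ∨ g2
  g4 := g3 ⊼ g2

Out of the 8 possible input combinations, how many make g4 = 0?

2

g4 = g3 ⊼ g2 must be 0, so both g3 = 1 and g2 = 1.
g3 = c ∨ g2 must be 1, so at least one of c, g2 is 1.
g2 = g1 ⊽ b must be 1, so both g1 = 0 and b = 0.
Satisfying assignments:
  a=1, b=0, c=0
  a=1, b=0, c=1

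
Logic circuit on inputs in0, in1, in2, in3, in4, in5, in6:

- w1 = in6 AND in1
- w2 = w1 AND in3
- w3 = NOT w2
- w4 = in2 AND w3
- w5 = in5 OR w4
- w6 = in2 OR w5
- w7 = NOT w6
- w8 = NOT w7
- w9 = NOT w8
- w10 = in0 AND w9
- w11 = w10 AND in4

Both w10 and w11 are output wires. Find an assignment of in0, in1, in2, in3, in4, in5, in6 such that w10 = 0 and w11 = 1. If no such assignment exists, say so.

no solution exists

Across all 128 input combinations, none give both w10 = 0 and w11 = 1.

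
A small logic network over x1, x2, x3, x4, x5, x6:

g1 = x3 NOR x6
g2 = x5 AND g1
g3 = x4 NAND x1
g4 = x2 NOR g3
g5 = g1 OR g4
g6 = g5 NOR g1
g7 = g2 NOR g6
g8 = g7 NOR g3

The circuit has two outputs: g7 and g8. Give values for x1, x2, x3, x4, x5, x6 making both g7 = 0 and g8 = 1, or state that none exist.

x1=1, x2=1, x3=1, x4=1, x5=1, x6=1

Check with x1=1, x2=1, x3=1, x4=1, x5=1, x6=1:
g1 = x3 NOR x6 = 1 NOR 1 = 0
g2 = x5 AND g1 = 1 AND 0 = 0
g3 = x4 NAND x1 = 1 NAND 1 = 0
g4 = x2 NOR g3 = 1 NOR 0 = 0
g5 = g1 OR g4 = 0 OR 0 = 0
g6 = g5 NOR g1 = 0 NOR 0 = 1
g7 = g2 NOR g6 = 0 NOR 1 = 0
g8 = g7 NOR g3 = 0 NOR 0 = 1
So g7 = 0 and g8 = 1.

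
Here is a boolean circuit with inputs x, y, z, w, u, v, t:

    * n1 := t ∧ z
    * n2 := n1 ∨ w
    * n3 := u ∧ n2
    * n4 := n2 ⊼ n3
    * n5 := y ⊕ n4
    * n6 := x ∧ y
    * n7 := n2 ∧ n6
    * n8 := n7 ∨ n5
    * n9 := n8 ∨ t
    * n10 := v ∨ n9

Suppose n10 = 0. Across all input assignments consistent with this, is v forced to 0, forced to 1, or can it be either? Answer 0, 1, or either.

n10 = v ∨ n9 must be 0, so both v = 0 and n9 = 0.
n9 = n8 ∨ t must be 0, so both n8 = 0 and t = 0.
n8 = n7 ∨ n5 must be 0, so both n7 = 0 and n5 = 0.
Every assignment with n10 = 0 has v = 0; there are 14 such assignment(s).

0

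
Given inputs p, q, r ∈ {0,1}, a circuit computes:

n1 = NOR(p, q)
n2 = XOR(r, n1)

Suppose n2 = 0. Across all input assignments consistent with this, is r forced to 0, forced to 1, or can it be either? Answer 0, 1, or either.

Both values of r occur among assignments with n2 = 0:
  r=0: p=0, q=1, r=0
  r=1: p=0, q=0, r=1

either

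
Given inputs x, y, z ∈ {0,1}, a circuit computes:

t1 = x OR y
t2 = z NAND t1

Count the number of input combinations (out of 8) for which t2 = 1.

5

t2 = z NAND t1 must be 1, so at least one of z, t1 is 0.
Satisfying assignments:
  x=0, y=0, z=0
  x=0, y=0, z=1
  x=0, y=1, z=0
  x=1, y=0, z=0
  x=1, y=1, z=0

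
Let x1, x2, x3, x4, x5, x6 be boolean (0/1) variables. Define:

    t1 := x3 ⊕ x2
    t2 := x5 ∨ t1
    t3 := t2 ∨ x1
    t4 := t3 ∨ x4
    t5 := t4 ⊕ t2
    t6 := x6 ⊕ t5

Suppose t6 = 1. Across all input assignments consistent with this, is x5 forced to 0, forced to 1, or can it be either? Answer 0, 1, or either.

either

Both values of x5 occur among assignments with t6 = 1:
  x5=0: x1=0, x2=0, x3=0, x4=0, x5=0, x6=1
  x5=1: x1=0, x2=0, x3=0, x4=0, x5=1, x6=1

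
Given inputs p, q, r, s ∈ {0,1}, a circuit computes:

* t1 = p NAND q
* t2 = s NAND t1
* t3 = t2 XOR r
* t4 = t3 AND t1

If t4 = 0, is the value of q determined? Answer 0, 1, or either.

either

Both values of q occur among assignments with t4 = 0:
  q=0: p=0, q=0, r=0, s=1
  q=1: p=0, q=1, r=0, s=1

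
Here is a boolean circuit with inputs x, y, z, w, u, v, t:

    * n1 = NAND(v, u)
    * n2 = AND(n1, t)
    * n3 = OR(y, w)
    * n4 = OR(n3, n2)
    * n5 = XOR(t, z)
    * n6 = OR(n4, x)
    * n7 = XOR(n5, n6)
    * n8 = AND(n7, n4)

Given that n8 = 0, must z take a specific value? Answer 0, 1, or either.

either

Both values of z occur among assignments with n8 = 0:
  z=0: x=0, y=0, z=0, w=0, u=0, v=0, t=0
  z=1: x=0, y=0, z=1, w=0, u=0, v=0, t=0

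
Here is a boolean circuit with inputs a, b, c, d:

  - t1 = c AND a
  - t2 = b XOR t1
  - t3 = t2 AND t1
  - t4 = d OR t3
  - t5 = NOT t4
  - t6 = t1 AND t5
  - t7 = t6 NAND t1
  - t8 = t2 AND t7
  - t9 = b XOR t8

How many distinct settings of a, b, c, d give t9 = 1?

4

t9 = b XOR t8 must be 1, so b and t8 differ.
Satisfying assignments:
  a=1, b=0, c=1, d=0
  a=1, b=0, c=1, d=1
  a=1, b=1, c=1, d=0
  a=1, b=1, c=1, d=1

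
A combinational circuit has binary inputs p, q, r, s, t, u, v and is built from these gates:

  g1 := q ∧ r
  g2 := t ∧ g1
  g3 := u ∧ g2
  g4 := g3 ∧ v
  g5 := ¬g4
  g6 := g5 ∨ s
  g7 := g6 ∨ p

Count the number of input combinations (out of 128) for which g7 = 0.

1

g7 = g6 ∨ p must be 0, so both g6 = 0 and p = 0.
g6 = g5 ∨ s must be 0, so both g5 = 0 and s = 0.
g5 = ¬g4 must be 0, so g4 = 1.
Satisfying assignments:
  p=0, q=1, r=1, s=0, t=1, u=1, v=1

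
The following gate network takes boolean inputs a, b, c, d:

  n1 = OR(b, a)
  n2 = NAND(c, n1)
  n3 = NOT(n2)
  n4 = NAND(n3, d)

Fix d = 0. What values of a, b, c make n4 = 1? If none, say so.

a=1, b=1, c=1

n4 = NAND(n3, d) must be 1, so at least one of n3, d is 0.
Check with d = 0 and a=1, b=1, c=1:
n1 = OR(b, a) = OR(1, 1) = 1
n2 = NAND(c, n1) = NAND(1, 1) = 0
n3 = NOT(n2) = NOT 0 = 1
n4 = NAND(n3, d) = NAND(1, 0) = 1
So n4 = 1.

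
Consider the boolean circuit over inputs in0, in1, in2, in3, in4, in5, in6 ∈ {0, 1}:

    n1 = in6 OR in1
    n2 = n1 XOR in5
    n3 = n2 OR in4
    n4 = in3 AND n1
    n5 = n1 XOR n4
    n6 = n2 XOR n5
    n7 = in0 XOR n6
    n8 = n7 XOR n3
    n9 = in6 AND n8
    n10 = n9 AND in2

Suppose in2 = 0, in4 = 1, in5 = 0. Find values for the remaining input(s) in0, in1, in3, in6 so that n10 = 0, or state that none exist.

n10 = n9 AND in2 must be 0, so at least one of n9, in2 is 0.
Check with in2 = 0, in4 = 1, in5 = 0 and in0=1, in1=1, in3=1, in6=1:
n1 = in6 OR in1 = 1 OR 1 = 1
n2 = n1 XOR in5 = 1 XOR 0 = 1
n3 = n2 OR in4 = 1 OR 1 = 1
n4 = in3 AND n1 = 1 AND 1 = 1
n5 = n1 XOR n4 = 1 XOR 1 = 0
n6 = n2 XOR n5 = 1 XOR 0 = 1
n7 = in0 XOR n6 = 1 XOR 1 = 0
n8 = n7 XOR n3 = 0 XOR 1 = 1
n9 = in6 AND n8 = 1 AND 1 = 1
n10 = n9 AND in2 = 1 AND 0 = 0
So n10 = 0.

in0=1 in1=1 in3=1 in6=1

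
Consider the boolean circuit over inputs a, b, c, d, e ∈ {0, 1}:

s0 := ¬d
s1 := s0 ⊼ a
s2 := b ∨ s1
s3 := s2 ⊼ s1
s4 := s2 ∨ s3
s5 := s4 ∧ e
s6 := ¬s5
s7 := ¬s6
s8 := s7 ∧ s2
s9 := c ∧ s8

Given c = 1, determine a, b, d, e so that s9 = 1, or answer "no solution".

s9 = c ∧ s8 must be 1, so both c = 1 and s8 = 1.
s8 = s7 ∧ s2 must be 1, so both s7 = 1 and s2 = 1.
Check with c = 1 and a=1, b=1, d=0, e=1:
s0 = ¬d = ¬0 = 1
s1 = s0 ⊼ a = 1 ⊼ 1 = 0
s2 = b ∨ s1 = 1 ∨ 0 = 1
s3 = s2 ⊼ s1 = 1 ⊼ 0 = 1
s4 = s2 ∨ s3 = 1 ∨ 1 = 1
s5 = s4 ∧ e = 1 ∧ 1 = 1
s6 = ¬s5 = ¬1 = 0
s7 = ¬s6 = ¬0 = 1
s8 = s7 ∧ s2 = 1 ∧ 1 = 1
s9 = c ∧ s8 = 1 ∧ 1 = 1
So s9 = 1.

a=1 b=1 d=0 e=1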